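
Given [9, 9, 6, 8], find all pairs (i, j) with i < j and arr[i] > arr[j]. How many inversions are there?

Finding inversions in [9, 9, 6, 8]:

(0, 2): arr[0]=9 > arr[2]=6
(0, 3): arr[0]=9 > arr[3]=8
(1, 2): arr[1]=9 > arr[2]=6
(1, 3): arr[1]=9 > arr[3]=8

Total inversions: 4

The array has 4 inversion(s): (0,2), (0,3), (1,2), (1,3). Each pair (i,j) satisfies i < j and arr[i] > arr[j].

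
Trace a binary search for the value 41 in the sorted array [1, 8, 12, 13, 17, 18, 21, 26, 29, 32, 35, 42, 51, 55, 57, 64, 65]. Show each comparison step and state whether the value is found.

Binary search for 41 in [1, 8, 12, 13, 17, 18, 21, 26, 29, 32, 35, 42, 51, 55, 57, 64, 65]:

lo=0, hi=16, mid=8, arr[mid]=29 -> 29 < 41, search right half
lo=9, hi=16, mid=12, arr[mid]=51 -> 51 > 41, search left half
lo=9, hi=11, mid=10, arr[mid]=35 -> 35 < 41, search right half
lo=11, hi=11, mid=11, arr[mid]=42 -> 42 > 41, search left half
lo=11 > hi=10, target 41 not found

Binary search determines that 41 is not in the array after 4 comparisons. The search space was exhausted without finding the target.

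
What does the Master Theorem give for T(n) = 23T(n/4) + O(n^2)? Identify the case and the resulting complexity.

Master Theorem for T(n) = 23T(n/4) + O(n^2):

a = 23, b = 4, c = 2
log_b(a) = log_4(23) = 2.2618

Case 1: c = 2 < log_4(23) = 2.2618
T(n) = O(n^(log_4 23))

For T(n) = 23T(n/4) + O(n^2): log_4(23) = 2.2618. This is Case 1 of the Master Theorem (c < log_b(a), work dominated by leaves), giving O(n^(log_4 23)).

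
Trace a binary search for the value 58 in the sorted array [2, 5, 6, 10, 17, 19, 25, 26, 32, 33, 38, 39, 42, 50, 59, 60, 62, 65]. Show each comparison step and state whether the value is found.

Binary search for 58 in [2, 5, 6, 10, 17, 19, 25, 26, 32, 33, 38, 39, 42, 50, 59, 60, 62, 65]:

lo=0, hi=17, mid=8, arr[mid]=32 -> 32 < 58, search right half
lo=9, hi=17, mid=13, arr[mid]=50 -> 50 < 58, search right half
lo=14, hi=17, mid=15, arr[mid]=60 -> 60 > 58, search left half
lo=14, hi=14, mid=14, arr[mid]=59 -> 59 > 58, search left half
lo=14 > hi=13, target 58 not found

Binary search determines that 58 is not in the array after 4 comparisons. The search space was exhausted without finding the target.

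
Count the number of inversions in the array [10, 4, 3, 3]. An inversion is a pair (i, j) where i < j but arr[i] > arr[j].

Finding inversions in [10, 4, 3, 3]:

(0, 1): arr[0]=10 > arr[1]=4
(0, 2): arr[0]=10 > arr[2]=3
(0, 3): arr[0]=10 > arr[3]=3
(1, 2): arr[1]=4 > arr[2]=3
(1, 3): arr[1]=4 > arr[3]=3

Total inversions: 5

The array has 5 inversion(s): (0,1), (0,2), (0,3), (1,2), (1,3). Each pair (i,j) satisfies i < j and arr[i] > arr[j].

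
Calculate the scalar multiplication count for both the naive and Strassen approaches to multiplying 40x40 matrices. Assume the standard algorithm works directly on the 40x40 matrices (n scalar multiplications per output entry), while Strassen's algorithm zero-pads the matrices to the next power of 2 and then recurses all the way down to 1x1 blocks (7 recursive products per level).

Matrix multiplication for 40x40 matrices:

Strassen's algorithm requires power-of-2 dimensions. Pad 40x40 to 64x64 (next power of 2).

Standard algorithm: 40^3 = 64000 multiplications
Strassen's algorithm: 7^(log2(64)) = 7^6 = 117649 multiplications
Difference: 64000 - 117649 = -53649 (Strassen uses MORE here due to padding overhead — for small or just-over-power-of-2 n, padding can outweigh the per-level savings)

Standard: 64000 multiplications (40^3). Strassen: 117649 multiplications (7^6, after padding to 64x64). Strassen reduces 8 recursive multiplications to 7 at each level.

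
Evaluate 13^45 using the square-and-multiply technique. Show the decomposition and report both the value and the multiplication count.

Computing 13^45 by squaring (build up from 13^1; each line after the first costs one multiplication):

13^1 = 13
13^2 = (13^1)^2 = 13^2 = 169
13^4 = (13^2)^2 = 169^2 = 28561
13^5 = 13 * 13^4 = 13 * 28561 = 371293
13^10 = (13^5)^2 = 371293^2 = 137858491849
13^11 = 13 * 13^10 = 13 * 137858491849 = 1792160394037
13^22 = (13^11)^2 = 1792160394037^2 = 3211838877954855105157369
13^44 = (13^22)^2 = 3211838877954855105157369^2 = 10315908977942302627204470186314316211062255002161
13^45 = 13 * 13^44 = 13 * 10315908977942302627204470186314316211062255002161 = 134106816713249934153658112422086110743809315028093

Result: 134106816713249934153658112422086110743809315028093
Multiplications needed: 8 (8 lines after 13^1)

13^45 = 134106816713249934153658112422086110743809315028093. Using exponentiation by squaring, this requires 8 multiplications. The key idea: if the exponent is even, square the half-power; if odd, multiply by the base once.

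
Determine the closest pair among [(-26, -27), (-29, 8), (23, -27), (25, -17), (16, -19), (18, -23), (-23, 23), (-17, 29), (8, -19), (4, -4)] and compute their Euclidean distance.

Computing all pairwise distances among 10 points:

d((-26, -27), (-29, 8)) = 35.1283
d((-26, -27), (23, -27)) = 49.0
d((-26, -27), (25, -17)) = 51.9711
d((-26, -27), (16, -19)) = 42.7551
d((-26, -27), (18, -23)) = 44.1814
d((-26, -27), (-23, 23)) = 50.0899
d((-26, -27), (-17, 29)) = 56.7186
d((-26, -27), (8, -19)) = 34.9285
d((-26, -27), (4, -4)) = 37.8021
d((-29, 8), (23, -27)) = 62.6817
d((-29, 8), (25, -17)) = 59.5063
d((-29, 8), (16, -19)) = 52.4786
d((-29, 8), (18, -23)) = 56.3028
d((-29, 8), (-23, 23)) = 16.1555
d((-29, 8), (-17, 29)) = 24.1868
d((-29, 8), (8, -19)) = 45.8039
d((-29, 8), (4, -4)) = 35.1141
d((23, -27), (25, -17)) = 10.198
d((23, -27), (16, -19)) = 10.6301
d((23, -27), (18, -23)) = 6.4031
d((23, -27), (-23, 23)) = 67.9412
d((23, -27), (-17, 29)) = 68.8186
d((23, -27), (8, -19)) = 17.0
d((23, -27), (4, -4)) = 29.8329
d((25, -17), (16, -19)) = 9.2195
d((25, -17), (18, -23)) = 9.2195
d((25, -17), (-23, 23)) = 62.482
d((25, -17), (-17, 29)) = 62.2896
d((25, -17), (8, -19)) = 17.1172
d((25, -17), (4, -4)) = 24.6982
d((16, -19), (18, -23)) = 4.4721 <-- minimum
d((16, -19), (-23, 23)) = 57.3149
d((16, -19), (-17, 29)) = 58.2495
d((16, -19), (8, -19)) = 8.0
d((16, -19), (4, -4)) = 19.2094
d((18, -23), (-23, 23)) = 61.6198
d((18, -23), (-17, 29)) = 62.6817
d((18, -23), (8, -19)) = 10.7703
d((18, -23), (4, -4)) = 23.6008
d((-23, 23), (-17, 29)) = 8.4853
d((-23, 23), (8, -19)) = 52.2015
d((-23, 23), (4, -4)) = 38.1838
d((-17, 29), (8, -19)) = 54.1202
d((-17, 29), (4, -4)) = 39.1152
d((8, -19), (4, -4)) = 15.5242

Closest pair: (16, -19) and (18, -23) with distance 4.4721

The closest pair is (16, -19) and (18, -23) with Euclidean distance 4.4721. For 10 points, brute-force pairwise comparison is shown above. For large n, the divide-and-conquer algorithm (sort by x, recurse on halves, check the dividing strip) achieves O(n log n).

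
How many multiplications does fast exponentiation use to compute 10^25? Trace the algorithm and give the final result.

Computing 10^25 by squaring (build up from 10^1; each line after the first costs one multiplication):

10^1 = 10
10^2 = (10^1)^2 = 10^2 = 100
10^3 = 10 * 10^2 = 10 * 100 = 1000
10^6 = (10^3)^2 = 1000^2 = 1000000
10^12 = (10^6)^2 = 1000000^2 = 1000000000000
10^24 = (10^12)^2 = 1000000000000^2 = 1000000000000000000000000
10^25 = 10 * 10^24 = 10 * 1000000000000000000000000 = 10000000000000000000000000

Result: 10000000000000000000000000
Multiplications needed: 6 (6 lines after 10^1)

10^25 = 10000000000000000000000000. Using exponentiation by squaring, this requires 6 multiplications. The key idea: if the exponent is even, square the half-power; if odd, multiply by the base once.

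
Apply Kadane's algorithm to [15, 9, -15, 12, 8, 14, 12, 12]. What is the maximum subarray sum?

Using Kadane's algorithm on [15, 9, -15, 12, 8, 14, 12, 12]:

Scanning through the array:
Position 1 (value 9): max_ending_here = 24, max_so_far = 24
Position 2 (value -15): max_ending_here = 9, max_so_far = 24
Position 3 (value 12): max_ending_here = 21, max_so_far = 24
Position 4 (value 8): max_ending_here = 29, max_so_far = 29
Position 5 (value 14): max_ending_here = 43, max_so_far = 43
Position 6 (value 12): max_ending_here = 55, max_so_far = 55
Position 7 (value 12): max_ending_here = 67, max_so_far = 67

Maximum subarray: [15, 9, -15, 12, 8, 14, 12, 12]
Maximum sum: 67

The maximum subarray is [15, 9, -15, 12, 8, 14, 12, 12] with sum 67. This subarray runs from index 0 to index 7.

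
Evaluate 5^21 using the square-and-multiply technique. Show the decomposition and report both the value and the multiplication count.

Computing 5^21 by squaring (build up from 5^1; each line after the first costs one multiplication):

5^1 = 5
5^2 = (5^1)^2 = 5^2 = 25
5^4 = (5^2)^2 = 25^2 = 625
5^5 = 5 * 5^4 = 5 * 625 = 3125
5^10 = (5^5)^2 = 3125^2 = 9765625
5^20 = (5^10)^2 = 9765625^2 = 95367431640625
5^21 = 5 * 5^20 = 5 * 95367431640625 = 476837158203125

Result: 476837158203125
Multiplications needed: 6 (6 lines after 5^1)

5^21 = 476837158203125. Using exponentiation by squaring, this requires 6 multiplications. The key idea: if the exponent is even, square the half-power; if odd, multiply by the base once.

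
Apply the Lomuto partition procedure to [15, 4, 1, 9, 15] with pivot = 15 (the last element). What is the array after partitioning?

Lomuto partition with pivot = 15:

Initial array: [15, 4, 1, 9, 15]

arr[0]=15 <= 15: swap with position 0, array becomes [15, 4, 1, 9, 15]
arr[1]=4 <= 15: swap with position 1, array becomes [15, 4, 1, 9, 15]
arr[2]=1 <= 15: swap with position 2, array becomes [15, 4, 1, 9, 15]
arr[3]=9 <= 15: swap with position 3, array becomes [15, 4, 1, 9, 15]

Place pivot at position 4: [15, 4, 1, 9, 15]
Pivot position: 4

After partitioning with pivot 15, the array becomes [15, 4, 1, 9, 15]. The pivot is placed at index 4. All elements to the left of the pivot are <= 15, and all elements to the right are > 15.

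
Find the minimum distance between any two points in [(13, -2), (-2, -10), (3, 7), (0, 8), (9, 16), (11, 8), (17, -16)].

Computing all pairwise distances among 7 points:

d((13, -2), (-2, -10)) = 17.0
d((13, -2), (3, 7)) = 13.4536
d((13, -2), (0, 8)) = 16.4012
d((13, -2), (9, 16)) = 18.4391
d((13, -2), (11, 8)) = 10.198
d((13, -2), (17, -16)) = 14.5602
d((-2, -10), (3, 7)) = 17.72
d((-2, -10), (0, 8)) = 18.1108
d((-2, -10), (9, 16)) = 28.2312
d((-2, -10), (11, 8)) = 22.2036
d((-2, -10), (17, -16)) = 19.9249
d((3, 7), (0, 8)) = 3.1623 <-- minimum
d((3, 7), (9, 16)) = 10.8167
d((3, 7), (11, 8)) = 8.0623
d((3, 7), (17, -16)) = 26.9258
d((0, 8), (9, 16)) = 12.0416
d((0, 8), (11, 8)) = 11.0
d((0, 8), (17, -16)) = 29.4109
d((9, 16), (11, 8)) = 8.2462
d((9, 16), (17, -16)) = 32.9848
d((11, 8), (17, -16)) = 24.7386

Closest pair: (3, 7) and (0, 8) with distance 3.1623

The closest pair is (3, 7) and (0, 8) with Euclidean distance 3.1623. For 7 points, brute-force pairwise comparison is shown above. For large n, the divide-and-conquer algorithm (sort by x, recurse on halves, check the dividing strip) achieves O(n log n).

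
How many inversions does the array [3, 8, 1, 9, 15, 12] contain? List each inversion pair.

Finding inversions in [3, 8, 1, 9, 15, 12]:

(0, 2): arr[0]=3 > arr[2]=1
(1, 2): arr[1]=8 > arr[2]=1
(4, 5): arr[4]=15 > arr[5]=12

Total inversions: 3

The array has 3 inversion(s): (0,2), (1,2), (4,5). Each pair (i,j) satisfies i < j and arr[i] > arr[j].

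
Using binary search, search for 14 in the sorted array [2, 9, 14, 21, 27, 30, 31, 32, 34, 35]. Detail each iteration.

Binary search for 14 in [2, 9, 14, 21, 27, 30, 31, 32, 34, 35]:

lo=0, hi=9, mid=4, arr[mid]=27 -> 27 > 14, search left half
lo=0, hi=3, mid=1, arr[mid]=9 -> 9 < 14, search right half
lo=2, hi=3, mid=2, arr[mid]=14 -> Found target at index 2!

Binary search finds 14 at index 2 after 3 comparisons. The search repeatedly halves the search space by comparing with the middle element.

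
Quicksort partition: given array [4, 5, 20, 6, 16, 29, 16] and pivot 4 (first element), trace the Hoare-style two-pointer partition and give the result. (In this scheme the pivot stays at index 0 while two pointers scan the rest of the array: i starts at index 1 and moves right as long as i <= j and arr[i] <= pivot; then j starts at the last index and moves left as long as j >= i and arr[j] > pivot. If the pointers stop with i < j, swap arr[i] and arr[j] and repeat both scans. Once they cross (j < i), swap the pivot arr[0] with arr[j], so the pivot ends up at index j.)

Hoare-style two-pointer partition with pivot = 4:

Initial array: [4, 5, 20, 6, 16, 29, 16]

Pointers start at i = 1, j = 6.
i ends at 1, j ends at 0: the pointers have crossed (j < i), so scanning stops.

j = 0, so swapping arr[0] with arr[j] leaves the pivot at position 0: [4, 5, 20, 6, 16, 29, 16]
Pivot position: 0

After partitioning with pivot 4, the array becomes [4, 5, 20, 6, 16, 29, 16]. The pivot is placed at index 0. All elements to the left of the pivot are <= 4, and all elements to the right are > 4.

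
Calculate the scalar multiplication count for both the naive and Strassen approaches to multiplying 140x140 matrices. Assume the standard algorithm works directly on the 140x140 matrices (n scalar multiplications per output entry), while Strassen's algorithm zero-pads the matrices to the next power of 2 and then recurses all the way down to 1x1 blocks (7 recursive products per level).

Matrix multiplication for 140x140 matrices:

Strassen's algorithm requires power-of-2 dimensions. Pad 140x140 to 256x256 (next power of 2).

Standard algorithm: 140^3 = 2744000 multiplications
Strassen's algorithm: 7^(log2(256)) = 7^8 = 5764801 multiplications
Difference: 2744000 - 5764801 = -3020801 (Strassen uses MORE here due to padding overhead — for small or just-over-power-of-2 n, padding can outweigh the per-level savings)

Standard: 2744000 multiplications (140^3). Strassen: 5764801 multiplications (7^8, after padding to 256x256). Strassen reduces 8 recursive multiplications to 7 at each level.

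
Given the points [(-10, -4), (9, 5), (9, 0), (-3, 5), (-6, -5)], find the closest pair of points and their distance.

Computing all pairwise distances among 5 points:

d((-10, -4), (9, 5)) = 21.0238
d((-10, -4), (9, 0)) = 19.4165
d((-10, -4), (-3, 5)) = 11.4018
d((-10, -4), (-6, -5)) = 4.1231 <-- minimum
d((9, 5), (9, 0)) = 5.0
d((9, 5), (-3, 5)) = 12.0
d((9, 5), (-6, -5)) = 18.0278
d((9, 0), (-3, 5)) = 13.0
d((9, 0), (-6, -5)) = 15.8114
d((-3, 5), (-6, -5)) = 10.4403

Closest pair: (-10, -4) and (-6, -5) with distance 4.1231

The closest pair is (-10, -4) and (-6, -5) with Euclidean distance 4.1231. For 5 points, brute-force pairwise comparison is shown above. For large n, the divide-and-conquer algorithm (sort by x, recurse on halves, check the dividing strip) achieves O(n log n).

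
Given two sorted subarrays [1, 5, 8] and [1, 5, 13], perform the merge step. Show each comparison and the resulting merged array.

Merging process:

Compare 1 vs 1: take 1 from left. Merged: [1]
Compare 5 vs 1: take 1 from right. Merged: [1, 1]
Compare 5 vs 5: take 5 from left. Merged: [1, 1, 5]
Compare 8 vs 5: take 5 from right. Merged: [1, 1, 5, 5]
Compare 8 vs 13: take 8 from left. Merged: [1, 1, 5, 5, 8]
Append remaining from right: [13]. Merged: [1, 1, 5, 5, 8, 13]

Final merged array: [1, 1, 5, 5, 8, 13]
Total comparisons: 5

The merged array is [1, 1, 5, 5, 8, 13], requiring 5 comparisons. The merge step runs in O(n) time where n is the total number of elements.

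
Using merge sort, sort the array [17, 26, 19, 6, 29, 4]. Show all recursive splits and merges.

Merge sort trace:

Split: [17, 26, 19, 6, 29, 4] -> [17, 26, 19] and [6, 29, 4]
  Split: [17, 26, 19] -> [17] and [26, 19]
    Split: [26, 19] -> [26] and [19]
    Merge: [26] + [19] -> [19, 26]
  Merge: [17] + [19, 26] -> [17, 19, 26]
  Split: [6, 29, 4] -> [6] and [29, 4]
    Split: [29, 4] -> [29] and [4]
    Merge: [29] + [4] -> [4, 29]
  Merge: [6] + [4, 29] -> [4, 6, 29]
Merge: [17, 19, 26] + [4, 6, 29] -> [4, 6, 17, 19, 26, 29]

Final sorted array: [4, 6, 17, 19, 26, 29]

The merge sort proceeds by recursively splitting the array and merging sorted halves.
After all merges, the sorted array is [4, 6, 17, 19, 26, 29].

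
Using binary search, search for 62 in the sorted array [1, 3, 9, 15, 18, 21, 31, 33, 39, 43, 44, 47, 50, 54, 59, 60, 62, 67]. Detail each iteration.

Binary search for 62 in [1, 3, 9, 15, 18, 21, 31, 33, 39, 43, 44, 47, 50, 54, 59, 60, 62, 67]:

lo=0, hi=17, mid=8, arr[mid]=39 -> 39 < 62, search right half
lo=9, hi=17, mid=13, arr[mid]=54 -> 54 < 62, search right half
lo=14, hi=17, mid=15, arr[mid]=60 -> 60 < 62, search right half
lo=16, hi=17, mid=16, arr[mid]=62 -> Found target at index 16!

Binary search finds 62 at index 16 after 4 comparisons. The search repeatedly halves the search space by comparing with the middle element.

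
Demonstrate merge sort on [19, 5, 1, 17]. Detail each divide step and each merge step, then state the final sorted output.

Merge sort trace:

Split: [19, 5, 1, 17] -> [19, 5] and [1, 17]
  Split: [19, 5] -> [19] and [5]
  Merge: [19] + [5] -> [5, 19]
  Split: [1, 17] -> [1] and [17]
  Merge: [1] + [17] -> [1, 17]
Merge: [5, 19] + [1, 17] -> [1, 5, 17, 19]

Final sorted array: [1, 5, 17, 19]

The merge sort proceeds by recursively splitting the array and merging sorted halves.
After all merges, the sorted array is [1, 5, 17, 19].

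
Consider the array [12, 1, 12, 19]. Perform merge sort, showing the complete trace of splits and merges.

Merge sort trace:

Split: [12, 1, 12, 19] -> [12, 1] and [12, 19]
  Split: [12, 1] -> [12] and [1]
  Merge: [12] + [1] -> [1, 12]
  Split: [12, 19] -> [12] and [19]
  Merge: [12] + [19] -> [12, 19]
Merge: [1, 12] + [12, 19] -> [1, 12, 12, 19]

Final sorted array: [1, 12, 12, 19]

The merge sort proceeds by recursively splitting the array and merging sorted halves.
After all merges, the sorted array is [1, 12, 12, 19].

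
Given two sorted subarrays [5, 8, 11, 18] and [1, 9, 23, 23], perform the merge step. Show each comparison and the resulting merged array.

Merging process:

Compare 5 vs 1: take 1 from right. Merged: [1]
Compare 5 vs 9: take 5 from left. Merged: [1, 5]
Compare 8 vs 9: take 8 from left. Merged: [1, 5, 8]
Compare 11 vs 9: take 9 from right. Merged: [1, 5, 8, 9]
Compare 11 vs 23: take 11 from left. Merged: [1, 5, 8, 9, 11]
Compare 18 vs 23: take 18 from left. Merged: [1, 5, 8, 9, 11, 18]
Append remaining from right: [23, 23]. Merged: [1, 5, 8, 9, 11, 18, 23, 23]

Final merged array: [1, 5, 8, 9, 11, 18, 23, 23]
Total comparisons: 6

The merged array is [1, 5, 8, 9, 11, 18, 23, 23], requiring 6 comparisons. The merge step runs in O(n) time where n is the total number of elements.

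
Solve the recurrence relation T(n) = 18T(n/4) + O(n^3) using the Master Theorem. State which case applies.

Master Theorem for T(n) = 18T(n/4) + O(n^3):

a = 18, b = 4, c = 3
log_b(a) = log_4(18) = 2.0850

Case 3: c = 3 > log_4(18) = 2.0850
T(n) = O(n^3) = O(n^3)

For T(n) = 18T(n/4) + O(n^3): log_4(18) = 2.0850. This is Case 3 of the Master Theorem (c > log_b(a), work dominated by root), giving O(n^3).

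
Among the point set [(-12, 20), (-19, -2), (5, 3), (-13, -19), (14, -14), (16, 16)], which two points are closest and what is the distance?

Computing all pairwise distances among 6 points:

d((-12, 20), (-19, -2)) = 23.0868
d((-12, 20), (5, 3)) = 24.0416
d((-12, 20), (-13, -19)) = 39.0128
d((-12, 20), (14, -14)) = 42.8019
d((-12, 20), (16, 16)) = 28.2843
d((-19, -2), (5, 3)) = 24.5153
d((-19, -2), (-13, -19)) = 18.0278
d((-19, -2), (14, -14)) = 35.1141
d((-19, -2), (16, 16)) = 39.3573
d((5, 3), (-13, -19)) = 28.4253
d((5, 3), (14, -14)) = 19.2354
d((5, 3), (16, 16)) = 17.0294 <-- minimum
d((-13, -19), (14, -14)) = 27.4591
d((-13, -19), (16, 16)) = 45.4533
d((14, -14), (16, 16)) = 30.0666

Closest pair: (5, 3) and (16, 16) with distance 17.0294

The closest pair is (5, 3) and (16, 16) with Euclidean distance 17.0294. For 6 points, brute-force pairwise comparison is shown above. For large n, the divide-and-conquer algorithm (sort by x, recurse on halves, check the dividing strip) achieves O(n log n).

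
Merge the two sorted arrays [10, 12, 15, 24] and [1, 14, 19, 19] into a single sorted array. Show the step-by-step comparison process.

Merging process:

Compare 10 vs 1: take 1 from right. Merged: [1]
Compare 10 vs 14: take 10 from left. Merged: [1, 10]
Compare 12 vs 14: take 12 from left. Merged: [1, 10, 12]
Compare 15 vs 14: take 14 from right. Merged: [1, 10, 12, 14]
Compare 15 vs 19: take 15 from left. Merged: [1, 10, 12, 14, 15]
Compare 24 vs 19: take 19 from right. Merged: [1, 10, 12, 14, 15, 19]
Compare 24 vs 19: take 19 from right. Merged: [1, 10, 12, 14, 15, 19, 19]
Append remaining from left: [24]. Merged: [1, 10, 12, 14, 15, 19, 19, 24]

Final merged array: [1, 10, 12, 14, 15, 19, 19, 24]
Total comparisons: 7

The merged array is [1, 10, 12, 14, 15, 19, 19, 24], requiring 7 comparisons. The merge step runs in O(n) time where n is the total number of elements.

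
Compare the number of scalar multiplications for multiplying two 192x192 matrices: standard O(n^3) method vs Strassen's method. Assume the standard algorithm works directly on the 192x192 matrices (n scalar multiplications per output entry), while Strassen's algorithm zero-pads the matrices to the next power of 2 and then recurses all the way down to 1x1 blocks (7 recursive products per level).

Matrix multiplication for 192x192 matrices:

Strassen's algorithm requires power-of-2 dimensions. Pad 192x192 to 256x256 (next power of 2).

Standard algorithm: 192^3 = 7077888 multiplications
Strassen's algorithm: 7^(log2(256)) = 7^8 = 5764801 multiplications
Savings: 7077888 - 5764801 = 1313087 multiplications

Standard: 7077888 multiplications (192^3). Strassen: 5764801 multiplications (7^8, after padding to 256x256). Strassen reduces 8 recursive multiplications to 7 at each level.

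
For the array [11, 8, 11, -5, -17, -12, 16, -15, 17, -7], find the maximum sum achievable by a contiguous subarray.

Using Kadane's algorithm on [11, 8, 11, -5, -17, -12, 16, -15, 17, -7]:

Scanning through the array:
Position 1 (value 8): max_ending_here = 19, max_so_far = 19
Position 2 (value 11): max_ending_here = 30, max_so_far = 30
Position 3 (value -5): max_ending_here = 25, max_so_far = 30
Position 4 (value -17): max_ending_here = 8, max_so_far = 30
Position 5 (value -12): max_ending_here = -4, max_so_far = 30
Position 6 (value 16): max_ending_here = 16, max_so_far = 30
Position 7 (value -15): max_ending_here = 1, max_so_far = 30
Position 8 (value 17): max_ending_here = 18, max_so_far = 30
Position 9 (value -7): max_ending_here = 11, max_so_far = 30

Maximum subarray: [11, 8, 11]
Maximum sum: 30

The maximum subarray is [11, 8, 11] with sum 30. This subarray runs from index 0 to index 2.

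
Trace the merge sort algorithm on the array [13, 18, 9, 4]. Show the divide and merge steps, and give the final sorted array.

Merge sort trace:

Split: [13, 18, 9, 4] -> [13, 18] and [9, 4]
  Split: [13, 18] -> [13] and [18]
  Merge: [13] + [18] -> [13, 18]
  Split: [9, 4] -> [9] and [4]
  Merge: [9] + [4] -> [4, 9]
Merge: [13, 18] + [4, 9] -> [4, 9, 13, 18]

Final sorted array: [4, 9, 13, 18]

The merge sort proceeds by recursively splitting the array and merging sorted halves.
After all merges, the sorted array is [4, 9, 13, 18].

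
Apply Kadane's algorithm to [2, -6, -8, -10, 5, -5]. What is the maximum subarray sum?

Using Kadane's algorithm on [2, -6, -8, -10, 5, -5]:

Scanning through the array:
Position 1 (value -6): max_ending_here = -4, max_so_far = 2
Position 2 (value -8): max_ending_here = -8, max_so_far = 2
Position 3 (value -10): max_ending_here = -10, max_so_far = 2
Position 4 (value 5): max_ending_here = 5, max_so_far = 5
Position 5 (value -5): max_ending_here = 0, max_so_far = 5

Maximum subarray: [5]
Maximum sum: 5

The maximum subarray is [5] with sum 5. This subarray runs from index 4 to index 4.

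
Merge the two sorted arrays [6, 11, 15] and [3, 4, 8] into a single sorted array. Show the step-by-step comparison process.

Merging process:

Compare 6 vs 3: take 3 from right. Merged: [3]
Compare 6 vs 4: take 4 from right. Merged: [3, 4]
Compare 6 vs 8: take 6 from left. Merged: [3, 4, 6]
Compare 11 vs 8: take 8 from right. Merged: [3, 4, 6, 8]
Append remaining from left: [11, 15]. Merged: [3, 4, 6, 8, 11, 15]

Final merged array: [3, 4, 6, 8, 11, 15]
Total comparisons: 4

The merged array is [3, 4, 6, 8, 11, 15], requiring 4 comparisons. The merge step runs in O(n) time where n is the total number of elements.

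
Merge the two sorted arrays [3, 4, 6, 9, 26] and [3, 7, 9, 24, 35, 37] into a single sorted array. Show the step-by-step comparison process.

Merging process:

Compare 3 vs 3: take 3 from left. Merged: [3]
Compare 4 vs 3: take 3 from right. Merged: [3, 3]
Compare 4 vs 7: take 4 from left. Merged: [3, 3, 4]
Compare 6 vs 7: take 6 from left. Merged: [3, 3, 4, 6]
Compare 9 vs 7: take 7 from right. Merged: [3, 3, 4, 6, 7]
Compare 9 vs 9: take 9 from left. Merged: [3, 3, 4, 6, 7, 9]
Compare 26 vs 9: take 9 from right. Merged: [3, 3, 4, 6, 7, 9, 9]
Compare 26 vs 24: take 24 from right. Merged: [3, 3, 4, 6, 7, 9, 9, 24]
Compare 26 vs 35: take 26 from left. Merged: [3, 3, 4, 6, 7, 9, 9, 24, 26]
Append remaining from right: [35, 37]. Merged: [3, 3, 4, 6, 7, 9, 9, 24, 26, 35, 37]

Final merged array: [3, 3, 4, 6, 7, 9, 9, 24, 26, 35, 37]
Total comparisons: 9

The merged array is [3, 3, 4, 6, 7, 9, 9, 24, 26, 35, 37], requiring 9 comparisons. The merge step runs in O(n) time where n is the total number of elements.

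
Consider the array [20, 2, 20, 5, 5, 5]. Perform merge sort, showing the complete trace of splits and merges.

Merge sort trace:

Split: [20, 2, 20, 5, 5, 5] -> [20, 2, 20] and [5, 5, 5]
  Split: [20, 2, 20] -> [20] and [2, 20]
    Split: [2, 20] -> [2] and [20]
    Merge: [2] + [20] -> [2, 20]
  Merge: [20] + [2, 20] -> [2, 20, 20]
  Split: [5, 5, 5] -> [5] and [5, 5]
    Split: [5, 5] -> [5] and [5]
    Merge: [5] + [5] -> [5, 5]
  Merge: [5] + [5, 5] -> [5, 5, 5]
Merge: [2, 20, 20] + [5, 5, 5] -> [2, 5, 5, 5, 20, 20]

Final sorted array: [2, 5, 5, 5, 20, 20]

The merge sort proceeds by recursively splitting the array and merging sorted halves.
After all merges, the sorted array is [2, 5, 5, 5, 20, 20].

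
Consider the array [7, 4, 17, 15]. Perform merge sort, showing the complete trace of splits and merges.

Merge sort trace:

Split: [7, 4, 17, 15] -> [7, 4] and [17, 15]
  Split: [7, 4] -> [7] and [4]
  Merge: [7] + [4] -> [4, 7]
  Split: [17, 15] -> [17] and [15]
  Merge: [17] + [15] -> [15, 17]
Merge: [4, 7] + [15, 17] -> [4, 7, 15, 17]

Final sorted array: [4, 7, 15, 17]

The merge sort proceeds by recursively splitting the array and merging sorted halves.
After all merges, the sorted array is [4, 7, 15, 17].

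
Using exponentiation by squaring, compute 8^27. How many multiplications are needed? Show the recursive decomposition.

Computing 8^27 by squaring (build up from 8^1; each line after the first costs one multiplication):

8^1 = 8
8^2 = (8^1)^2 = 8^2 = 64
8^3 = 8 * 8^2 = 8 * 64 = 512
8^6 = (8^3)^2 = 512^2 = 262144
8^12 = (8^6)^2 = 262144^2 = 68719476736
8^13 = 8 * 8^12 = 8 * 68719476736 = 549755813888
8^26 = (8^13)^2 = 549755813888^2 = 302231454903657293676544
8^27 = 8 * 8^26 = 8 * 302231454903657293676544 = 2417851639229258349412352

Result: 2417851639229258349412352
Multiplications needed: 7 (7 lines after 8^1)

8^27 = 2417851639229258349412352. Using exponentiation by squaring, this requires 7 multiplications. The key idea: if the exponent is even, square the half-power; if odd, multiply by the base once.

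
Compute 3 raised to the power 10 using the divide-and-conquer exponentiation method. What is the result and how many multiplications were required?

Computing 3^10 by squaring (build up from 3^1; each line after the first costs one multiplication):

3^1 = 3
3^2 = (3^1)^2 = 3^2 = 9
3^4 = (3^2)^2 = 9^2 = 81
3^5 = 3 * 3^4 = 3 * 81 = 243
3^10 = (3^5)^2 = 243^2 = 59049

Result: 59049
Multiplications needed: 4 (4 lines after 3^1)

3^10 = 59049. Using exponentiation by squaring, this requires 4 multiplications. The key idea: if the exponent is even, square the half-power; if odd, multiply by the base once.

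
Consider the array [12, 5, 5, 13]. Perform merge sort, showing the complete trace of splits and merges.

Merge sort trace:

Split: [12, 5, 5, 13] -> [12, 5] and [5, 13]
  Split: [12, 5] -> [12] and [5]
  Merge: [12] + [5] -> [5, 12]
  Split: [5, 13] -> [5] and [13]
  Merge: [5] + [13] -> [5, 13]
Merge: [5, 12] + [5, 13] -> [5, 5, 12, 13]

Final sorted array: [5, 5, 12, 13]

The merge sort proceeds by recursively splitting the array and merging sorted halves.
After all merges, the sorted array is [5, 5, 12, 13].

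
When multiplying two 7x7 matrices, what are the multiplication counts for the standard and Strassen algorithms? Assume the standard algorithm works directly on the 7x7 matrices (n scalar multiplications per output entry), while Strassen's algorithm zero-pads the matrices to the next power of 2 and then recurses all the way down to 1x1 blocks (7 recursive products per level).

Matrix multiplication for 7x7 matrices:

Strassen's algorithm requires power-of-2 dimensions. Pad 7x7 to 8x8 (next power of 2).

Standard algorithm: 7^3 = 343 multiplications
Strassen's algorithm: 7^(log2(8)) = 7^3 = 343 multiplications
Savings: 343 - 343 = 0 multiplications

Standard: 343 multiplications (7^3). Strassen: 343 multiplications (7^3, after padding to 8x8). Strassen reduces 8 recursive multiplications to 7 at each level.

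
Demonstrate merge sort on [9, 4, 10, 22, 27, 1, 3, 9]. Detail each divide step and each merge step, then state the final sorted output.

Merge sort trace:

Split: [9, 4, 10, 22, 27, 1, 3, 9] -> [9, 4, 10, 22] and [27, 1, 3, 9]
  Split: [9, 4, 10, 22] -> [9, 4] and [10, 22]
    Split: [9, 4] -> [9] and [4]
    Merge: [9] + [4] -> [4, 9]
    Split: [10, 22] -> [10] and [22]
    Merge: [10] + [22] -> [10, 22]
  Merge: [4, 9] + [10, 22] -> [4, 9, 10, 22]
  Split: [27, 1, 3, 9] -> [27, 1] and [3, 9]
    Split: [27, 1] -> [27] and [1]
    Merge: [27] + [1] -> [1, 27]
    Split: [3, 9] -> [3] and [9]
    Merge: [3] + [9] -> [3, 9]
  Merge: [1, 27] + [3, 9] -> [1, 3, 9, 27]
Merge: [4, 9, 10, 22] + [1, 3, 9, 27] -> [1, 3, 4, 9, 9, 10, 22, 27]

Final sorted array: [1, 3, 4, 9, 9, 10, 22, 27]

The merge sort proceeds by recursively splitting the array and merging sorted halves.
After all merges, the sorted array is [1, 3, 4, 9, 9, 10, 22, 27].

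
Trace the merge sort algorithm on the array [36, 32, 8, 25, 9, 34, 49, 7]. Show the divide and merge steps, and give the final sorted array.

Merge sort trace:

Split: [36, 32, 8, 25, 9, 34, 49, 7] -> [36, 32, 8, 25] and [9, 34, 49, 7]
  Split: [36, 32, 8, 25] -> [36, 32] and [8, 25]
    Split: [36, 32] -> [36] and [32]
    Merge: [36] + [32] -> [32, 36]
    Split: [8, 25] -> [8] and [25]
    Merge: [8] + [25] -> [8, 25]
  Merge: [32, 36] + [8, 25] -> [8, 25, 32, 36]
  Split: [9, 34, 49, 7] -> [9, 34] and [49, 7]
    Split: [9, 34] -> [9] and [34]
    Merge: [9] + [34] -> [9, 34]
    Split: [49, 7] -> [49] and [7]
    Merge: [49] + [7] -> [7, 49]
  Merge: [9, 34] + [7, 49] -> [7, 9, 34, 49]
Merge: [8, 25, 32, 36] + [7, 9, 34, 49] -> [7, 8, 9, 25, 32, 34, 36, 49]

Final sorted array: [7, 8, 9, 25, 32, 34, 36, 49]

The merge sort proceeds by recursively splitting the array and merging sorted halves.
After all merges, the sorted array is [7, 8, 9, 25, 32, 34, 36, 49].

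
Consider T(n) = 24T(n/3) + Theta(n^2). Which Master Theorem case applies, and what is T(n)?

Master Theorem for T(n) = 24T(n/3) + O(n^2):

a = 24, b = 3, c = 2
log_b(a) = log_3(24) = 2.8928

Case 1: c = 2 < log_3(24) = 2.8928
T(n) = O(n^(log_3 24))

For T(n) = 24T(n/3) + O(n^2): log_3(24) = 2.8928. This is Case 1 of the Master Theorem (c < log_b(a), work dominated by leaves), giving O(n^(log_3 24)).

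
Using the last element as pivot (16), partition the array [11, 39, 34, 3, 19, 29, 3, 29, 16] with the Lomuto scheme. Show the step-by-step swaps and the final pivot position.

Lomuto partition with pivot = 16:

Initial array: [11, 39, 34, 3, 19, 29, 3, 29, 16]

arr[0]=11 <= 16: swap with position 0, array becomes [11, 39, 34, 3, 19, 29, 3, 29, 16]
arr[1]=39 > 16: no swap
arr[2]=34 > 16: no swap
arr[3]=3 <= 16: swap with position 1, array becomes [11, 3, 34, 39, 19, 29, 3, 29, 16]
arr[4]=19 > 16: no swap
arr[5]=29 > 16: no swap
arr[6]=3 <= 16: swap with position 2, array becomes [11, 3, 3, 39, 19, 29, 34, 29, 16]
arr[7]=29 > 16: no swap

Place pivot at position 3: [11, 3, 3, 16, 19, 29, 34, 29, 39]
Pivot position: 3

After partitioning with pivot 16, the array becomes [11, 3, 3, 16, 19, 29, 34, 29, 39]. The pivot is placed at index 3. All elements to the left of the pivot are <= 16, and all elements to the right are > 16.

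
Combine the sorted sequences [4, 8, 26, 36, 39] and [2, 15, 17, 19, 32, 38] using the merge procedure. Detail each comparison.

Merging process:

Compare 4 vs 2: take 2 from right. Merged: [2]
Compare 4 vs 15: take 4 from left. Merged: [2, 4]
Compare 8 vs 15: take 8 from left. Merged: [2, 4, 8]
Compare 26 vs 15: take 15 from right. Merged: [2, 4, 8, 15]
Compare 26 vs 17: take 17 from right. Merged: [2, 4, 8, 15, 17]
Compare 26 vs 19: take 19 from right. Merged: [2, 4, 8, 15, 17, 19]
Compare 26 vs 32: take 26 from left. Merged: [2, 4, 8, 15, 17, 19, 26]
Compare 36 vs 32: take 32 from right. Merged: [2, 4, 8, 15, 17, 19, 26, 32]
Compare 36 vs 38: take 36 from left. Merged: [2, 4, 8, 15, 17, 19, 26, 32, 36]
Compare 39 vs 38: take 38 from right. Merged: [2, 4, 8, 15, 17, 19, 26, 32, 36, 38]
Append remaining from left: [39]. Merged: [2, 4, 8, 15, 17, 19, 26, 32, 36, 38, 39]

Final merged array: [2, 4, 8, 15, 17, 19, 26, 32, 36, 38, 39]
Total comparisons: 10

The merged array is [2, 4, 8, 15, 17, 19, 26, 32, 36, 38, 39], requiring 10 comparisons. The merge step runs in O(n) time where n is the total number of elements.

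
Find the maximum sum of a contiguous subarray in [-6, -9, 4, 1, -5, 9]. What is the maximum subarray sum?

Using Kadane's algorithm on [-6, -9, 4, 1, -5, 9]:

Scanning through the array:
Position 1 (value -9): max_ending_here = -9, max_so_far = -6
Position 2 (value 4): max_ending_here = 4, max_so_far = 4
Position 3 (value 1): max_ending_here = 5, max_so_far = 5
Position 4 (value -5): max_ending_here = 0, max_so_far = 5
Position 5 (value 9): max_ending_here = 9, max_so_far = 9

Maximum subarray: [4, 1, -5, 9]
Maximum sum: 9

The maximum subarray is [4, 1, -5, 9] with sum 9. This subarray runs from index 2 to index 5.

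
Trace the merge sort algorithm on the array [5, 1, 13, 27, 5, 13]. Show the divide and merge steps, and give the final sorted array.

Merge sort trace:

Split: [5, 1, 13, 27, 5, 13] -> [5, 1, 13] and [27, 5, 13]
  Split: [5, 1, 13] -> [5] and [1, 13]
    Split: [1, 13] -> [1] and [13]
    Merge: [1] + [13] -> [1, 13]
  Merge: [5] + [1, 13] -> [1, 5, 13]
  Split: [27, 5, 13] -> [27] and [5, 13]
    Split: [5, 13] -> [5] and [13]
    Merge: [5] + [13] -> [5, 13]
  Merge: [27] + [5, 13] -> [5, 13, 27]
Merge: [1, 5, 13] + [5, 13, 27] -> [1, 5, 5, 13, 13, 27]

Final sorted array: [1, 5, 5, 13, 13, 27]

The merge sort proceeds by recursively splitting the array and merging sorted halves.
After all merges, the sorted array is [1, 5, 5, 13, 13, 27].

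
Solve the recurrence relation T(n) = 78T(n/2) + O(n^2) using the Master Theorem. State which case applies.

Master Theorem for T(n) = 78T(n/2) + O(n^2):

a = 78, b = 2, c = 2
log_b(a) = log_2(78) = 6.2854

Case 1: c = 2 < log_2(78) = 6.2854
T(n) = O(n^(log_2 78))

For T(n) = 78T(n/2) + O(n^2): log_2(78) = 6.2854. This is Case 1 of the Master Theorem (c < log_b(a), work dominated by leaves), giving O(n^(log_2 78)).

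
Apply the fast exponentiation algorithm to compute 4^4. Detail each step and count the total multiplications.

Computing 4^4 by squaring (build up from 4^1; each line after the first costs one multiplication):

4^1 = 4
4^2 = (4^1)^2 = 4^2 = 16
4^4 = (4^2)^2 = 16^2 = 256

Result: 256
Multiplications needed: 2 (2 lines after 4^1)

4^4 = 256. Using exponentiation by squaring, this requires 2 multiplications. The key idea: if the exponent is even, square the half-power; if odd, multiply by the base once.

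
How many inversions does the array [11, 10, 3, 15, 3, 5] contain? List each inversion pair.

Finding inversions in [11, 10, 3, 15, 3, 5]:

(0, 1): arr[0]=11 > arr[1]=10
(0, 2): arr[0]=11 > arr[2]=3
(0, 4): arr[0]=11 > arr[4]=3
(0, 5): arr[0]=11 > arr[5]=5
(1, 2): arr[1]=10 > arr[2]=3
(1, 4): arr[1]=10 > arr[4]=3
(1, 5): arr[1]=10 > arr[5]=5
(3, 4): arr[3]=15 > arr[4]=3
(3, 5): arr[3]=15 > arr[5]=5

Total inversions: 9

The array has 9 inversion(s): (0,1), (0,2), (0,4), (0,5), (1,2), (1,4), (1,5), (3,4), (3,5). Each pair (i,j) satisfies i < j and arr[i] > arr[j].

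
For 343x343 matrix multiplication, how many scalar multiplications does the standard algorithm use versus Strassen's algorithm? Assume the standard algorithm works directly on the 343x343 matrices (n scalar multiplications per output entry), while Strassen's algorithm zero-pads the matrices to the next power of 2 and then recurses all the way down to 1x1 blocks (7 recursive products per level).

Matrix multiplication for 343x343 matrices:

Strassen's algorithm requires power-of-2 dimensions. Pad 343x343 to 512x512 (next power of 2).

Standard algorithm: 343^3 = 40353607 multiplications
Strassen's algorithm: 7^(log2(512)) = 7^9 = 40353607 multiplications
Savings: 40353607 - 40353607 = 0 multiplications

Standard: 40353607 multiplications (343^3). Strassen: 40353607 multiplications (7^9, after padding to 512x512). Strassen reduces 8 recursive multiplications to 7 at each level.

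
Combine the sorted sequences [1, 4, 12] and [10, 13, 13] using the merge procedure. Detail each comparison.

Merging process:

Compare 1 vs 10: take 1 from left. Merged: [1]
Compare 4 vs 10: take 4 from left. Merged: [1, 4]
Compare 12 vs 10: take 10 from right. Merged: [1, 4, 10]
Compare 12 vs 13: take 12 from left. Merged: [1, 4, 10, 12]
Append remaining from right: [13, 13]. Merged: [1, 4, 10, 12, 13, 13]

Final merged array: [1, 4, 10, 12, 13, 13]
Total comparisons: 4

The merged array is [1, 4, 10, 12, 13, 13], requiring 4 comparisons. The merge step runs in O(n) time where n is the total number of elements.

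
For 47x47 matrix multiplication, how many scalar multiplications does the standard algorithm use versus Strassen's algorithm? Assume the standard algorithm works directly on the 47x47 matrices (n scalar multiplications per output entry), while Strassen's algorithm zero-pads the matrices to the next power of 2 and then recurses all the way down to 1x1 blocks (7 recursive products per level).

Matrix multiplication for 47x47 matrices:

Strassen's algorithm requires power-of-2 dimensions. Pad 47x47 to 64x64 (next power of 2).

Standard algorithm: 47^3 = 103823 multiplications
Strassen's algorithm: 7^(log2(64)) = 7^6 = 117649 multiplications
Difference: 103823 - 117649 = -13826 (Strassen uses MORE here due to padding overhead — for small or just-over-power-of-2 n, padding can outweigh the per-level savings)

Standard: 103823 multiplications (47^3). Strassen: 117649 multiplications (7^6, after padding to 64x64). Strassen reduces 8 recursive multiplications to 7 at each level.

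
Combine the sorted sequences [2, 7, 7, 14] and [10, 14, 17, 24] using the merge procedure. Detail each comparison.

Merging process:

Compare 2 vs 10: take 2 from left. Merged: [2]
Compare 7 vs 10: take 7 from left. Merged: [2, 7]
Compare 7 vs 10: take 7 from left. Merged: [2, 7, 7]
Compare 14 vs 10: take 10 from right. Merged: [2, 7, 7, 10]
Compare 14 vs 14: take 14 from left. Merged: [2, 7, 7, 10, 14]
Append remaining from right: [14, 17, 24]. Merged: [2, 7, 7, 10, 14, 14, 17, 24]

Final merged array: [2, 7, 7, 10, 14, 14, 17, 24]
Total comparisons: 5

The merged array is [2, 7, 7, 10, 14, 14, 17, 24], requiring 5 comparisons. The merge step runs in O(n) time where n is the total number of elements.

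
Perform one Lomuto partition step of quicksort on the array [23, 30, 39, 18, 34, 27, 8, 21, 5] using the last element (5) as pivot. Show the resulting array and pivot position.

Lomuto partition with pivot = 5:

Initial array: [23, 30, 39, 18, 34, 27, 8, 21, 5]

arr[0]=23 > 5: no swap
arr[1]=30 > 5: no swap
arr[2]=39 > 5: no swap
arr[3]=18 > 5: no swap
arr[4]=34 > 5: no swap
arr[5]=27 > 5: no swap
arr[6]=8 > 5: no swap
arr[7]=21 > 5: no swap

Place pivot at position 0: [5, 30, 39, 18, 34, 27, 8, 21, 23]
Pivot position: 0

After partitioning with pivot 5, the array becomes [5, 30, 39, 18, 34, 27, 8, 21, 23]. The pivot is placed at index 0. All elements to the left of the pivot are <= 5, and all elements to the right are > 5.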